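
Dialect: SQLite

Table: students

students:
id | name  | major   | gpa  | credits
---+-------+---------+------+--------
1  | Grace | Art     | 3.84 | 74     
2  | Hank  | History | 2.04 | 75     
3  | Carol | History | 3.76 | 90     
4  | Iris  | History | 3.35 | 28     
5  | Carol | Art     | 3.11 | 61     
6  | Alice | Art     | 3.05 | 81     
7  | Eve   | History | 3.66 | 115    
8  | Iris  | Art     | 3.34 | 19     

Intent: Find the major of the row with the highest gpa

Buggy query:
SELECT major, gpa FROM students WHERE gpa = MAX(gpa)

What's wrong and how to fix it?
Bug: WHERE is evaluated per row; an aggregate over the whole table isn't defined there

Fix: Wrap MAX in a scalar subquery so WHERE compares against a single value

Corrected query:
SELECT major, gpa FROM students WHERE gpa = (SELECT MAX(gpa) FROM students)

Result:
major | gpa 
------+-----
Art   | 3.84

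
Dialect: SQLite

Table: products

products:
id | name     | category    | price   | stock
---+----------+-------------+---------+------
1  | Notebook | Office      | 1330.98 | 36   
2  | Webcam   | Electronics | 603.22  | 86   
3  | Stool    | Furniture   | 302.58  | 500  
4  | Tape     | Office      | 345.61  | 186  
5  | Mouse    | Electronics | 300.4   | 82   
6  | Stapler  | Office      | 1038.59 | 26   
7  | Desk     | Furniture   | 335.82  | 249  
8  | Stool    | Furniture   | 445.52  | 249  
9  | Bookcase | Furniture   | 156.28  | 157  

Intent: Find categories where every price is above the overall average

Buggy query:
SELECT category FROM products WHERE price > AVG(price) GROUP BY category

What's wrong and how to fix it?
Bug: AVG() is an aggregate; it can't sit directly in WHERE

Fix: Use a subquery for AVG and a HAVING MIN(...) filter so the condition holds for every row in the group

Corrected query:
SELECT category FROM products GROUP BY category HAVING MIN(price) > (SELECT AVG(price) FROM products)

Result:
(no rows)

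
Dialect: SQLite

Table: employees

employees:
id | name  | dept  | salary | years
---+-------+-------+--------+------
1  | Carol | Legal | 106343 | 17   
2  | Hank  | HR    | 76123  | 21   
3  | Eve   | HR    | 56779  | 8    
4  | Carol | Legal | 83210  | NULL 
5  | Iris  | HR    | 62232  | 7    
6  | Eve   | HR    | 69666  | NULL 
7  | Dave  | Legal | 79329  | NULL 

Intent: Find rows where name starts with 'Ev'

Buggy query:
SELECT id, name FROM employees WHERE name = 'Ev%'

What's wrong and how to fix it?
Bug: Wildcards only work with LIKE; '=' treats '%' as a literal character

Fix: Use LIKE for wildcard pattern matching

Corrected query:
SELECT id, name FROM employees WHERE name LIKE 'Ev%'

Result:
id | name
---+-----
3  | Eve 
6  | Eve 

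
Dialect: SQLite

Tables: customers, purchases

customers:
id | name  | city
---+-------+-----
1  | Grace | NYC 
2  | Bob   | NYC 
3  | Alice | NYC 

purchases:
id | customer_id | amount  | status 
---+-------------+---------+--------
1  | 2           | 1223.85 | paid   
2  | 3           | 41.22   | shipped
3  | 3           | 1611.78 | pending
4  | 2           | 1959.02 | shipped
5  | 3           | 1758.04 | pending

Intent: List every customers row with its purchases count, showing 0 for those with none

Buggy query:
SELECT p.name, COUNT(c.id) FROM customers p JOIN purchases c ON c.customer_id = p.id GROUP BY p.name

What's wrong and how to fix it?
Bug: INNER JOIN drops customers rows that have no matching purchases rows

Fix: Use LEFT JOIN so parents without children still appear (COUNT(c.id) gives 0)

Corrected query:
SELECT p.name, COUNT(c.id) FROM customers p LEFT JOIN purchases c ON c.customer_id = p.id GROUP BY p.name

Result:
name  | COUNT(c.id)
------+------------
Alice | 3          
Bob   | 2          
Grace | 0          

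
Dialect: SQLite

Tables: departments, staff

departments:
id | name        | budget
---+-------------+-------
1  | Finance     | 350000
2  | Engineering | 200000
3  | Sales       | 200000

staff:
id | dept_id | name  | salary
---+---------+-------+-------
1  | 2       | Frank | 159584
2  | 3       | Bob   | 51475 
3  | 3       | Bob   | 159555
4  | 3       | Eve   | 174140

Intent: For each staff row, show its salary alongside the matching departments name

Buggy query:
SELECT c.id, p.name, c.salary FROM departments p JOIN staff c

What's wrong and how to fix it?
Bug: JOIN with no ON clause produces a cartesian product; every staff row pairs with every departments row

Fix: Add ON c.dept_id = p.id to the JOIN

Corrected query:
SELECT c.id, p.name, c.salary FROM departments p JOIN staff c ON c.dept_id = p.id

Result:
id | name        | salary
---+-------------+-------
1  | Engineering | 159584
2  | Sales       | 51475 
3  | Sales       | 159555
4  | Sales       | 174140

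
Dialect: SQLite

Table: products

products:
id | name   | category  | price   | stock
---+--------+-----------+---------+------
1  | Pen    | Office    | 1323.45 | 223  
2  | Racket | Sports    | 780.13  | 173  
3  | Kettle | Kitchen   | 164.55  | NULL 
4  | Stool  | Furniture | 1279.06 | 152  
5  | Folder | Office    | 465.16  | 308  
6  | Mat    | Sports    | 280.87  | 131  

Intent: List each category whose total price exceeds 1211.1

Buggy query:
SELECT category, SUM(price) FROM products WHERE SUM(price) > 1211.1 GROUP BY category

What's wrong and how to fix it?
Bug: Aggregate functions cannot appear in a WHERE clause

Fix: Move the aggregate condition to a HAVING clause

Corrected query:
SELECT category, SUM(price) FROM products GROUP BY category HAVING SUM(price) > 1211.1

Result:
category  | SUM(price)
----------+-----------
Furniture | 1279.06   
Office    | 1788.61   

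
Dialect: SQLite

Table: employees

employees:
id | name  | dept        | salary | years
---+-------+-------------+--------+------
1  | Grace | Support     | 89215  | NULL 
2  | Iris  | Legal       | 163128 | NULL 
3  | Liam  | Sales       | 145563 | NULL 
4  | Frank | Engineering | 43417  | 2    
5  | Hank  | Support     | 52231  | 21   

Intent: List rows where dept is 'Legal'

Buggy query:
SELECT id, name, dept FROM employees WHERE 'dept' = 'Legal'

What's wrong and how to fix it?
Bug: 'dept' in single quotes is a string literal, not the column; the comparison is literal-vs-literal and never true

Fix: Reference the column as dept without single quotes

Corrected query:
SELECT id, name, dept FROM employees WHERE dept = 'Legal'

Result:
id | name | dept 
---+------+------
2  | Iris | Legal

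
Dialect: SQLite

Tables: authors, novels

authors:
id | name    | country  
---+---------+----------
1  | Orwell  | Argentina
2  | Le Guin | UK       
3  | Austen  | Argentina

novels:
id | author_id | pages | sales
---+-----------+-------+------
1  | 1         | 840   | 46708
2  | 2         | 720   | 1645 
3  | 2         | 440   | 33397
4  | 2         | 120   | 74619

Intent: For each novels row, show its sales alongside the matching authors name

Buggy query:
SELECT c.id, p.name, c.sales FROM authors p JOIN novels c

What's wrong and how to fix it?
Bug: JOIN with no ON clause produces a cartesian product; every novels row pairs with every authors row

Fix: Add ON c.author_id = p.id to the JOIN

Corrected query:
SELECT c.id, p.name, c.sales FROM authors p JOIN novels c ON c.author_id = p.id

Result:
id | name    | sales
---+---------+------
1  | Orwell  | 46708
2  | Le Guin | 1645 
3  | Le Guin | 33397
4  | Le Guin | 74619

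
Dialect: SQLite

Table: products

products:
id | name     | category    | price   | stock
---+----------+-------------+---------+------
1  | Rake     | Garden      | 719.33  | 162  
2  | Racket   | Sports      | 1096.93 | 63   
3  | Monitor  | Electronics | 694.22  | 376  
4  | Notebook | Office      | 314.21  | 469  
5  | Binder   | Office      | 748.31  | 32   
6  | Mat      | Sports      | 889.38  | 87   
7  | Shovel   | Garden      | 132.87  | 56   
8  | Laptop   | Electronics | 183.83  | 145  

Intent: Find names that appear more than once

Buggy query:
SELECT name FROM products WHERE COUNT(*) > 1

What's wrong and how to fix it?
Bug: WHERE can't reference COUNT(*); aggregates are computed after WHERE

Fix: GROUP BY name, then filter groups with HAVING COUNT(*) > 1

Corrected query:
SELECT name FROM products GROUP BY name HAVING COUNT(*) > 1

Result:
(no rows)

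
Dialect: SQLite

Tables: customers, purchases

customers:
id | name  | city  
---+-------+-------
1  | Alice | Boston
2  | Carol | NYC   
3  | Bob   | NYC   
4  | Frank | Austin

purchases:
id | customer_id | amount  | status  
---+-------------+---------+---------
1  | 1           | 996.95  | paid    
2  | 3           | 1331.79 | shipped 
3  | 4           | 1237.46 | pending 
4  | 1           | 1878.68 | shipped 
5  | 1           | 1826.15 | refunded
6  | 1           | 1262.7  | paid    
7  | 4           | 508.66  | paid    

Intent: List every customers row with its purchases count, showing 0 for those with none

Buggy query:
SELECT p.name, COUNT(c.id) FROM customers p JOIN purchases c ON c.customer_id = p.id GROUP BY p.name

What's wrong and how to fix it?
Bug: INNER JOIN drops customers rows that have no matching purchases rows

Fix: Use LEFT JOIN so parents without children still appear (COUNT(c.id) gives 0)

Corrected query:
SELECT p.name, COUNT(c.id) FROM customers p LEFT JOIN purchases c ON c.customer_id = p.id GROUP BY p.name

Result:
name  | COUNT(c.id)
------+------------
Alice | 4          
Bob   | 1          
Carol | 0          
Frank | 2          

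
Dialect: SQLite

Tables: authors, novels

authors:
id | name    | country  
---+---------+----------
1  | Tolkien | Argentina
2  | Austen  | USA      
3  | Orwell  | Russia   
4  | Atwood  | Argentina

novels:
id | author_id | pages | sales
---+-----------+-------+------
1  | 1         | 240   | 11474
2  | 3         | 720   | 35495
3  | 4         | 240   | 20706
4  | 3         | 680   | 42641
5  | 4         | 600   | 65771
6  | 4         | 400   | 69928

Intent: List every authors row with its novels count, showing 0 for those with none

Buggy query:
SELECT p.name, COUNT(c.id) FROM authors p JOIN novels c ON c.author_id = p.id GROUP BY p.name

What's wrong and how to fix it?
Bug: An inner join excludes parents with zero children

Fix: Switch to LEFT JOIN to retain unmatched parent rows

Corrected query:
SELECT p.name, COUNT(c.id) FROM authors p LEFT JOIN novels c ON c.author_id = p.id GROUP BY p.name

Result:
name    | COUNT(c.id)
--------+------------
Atwood  | 3          
Austen  | 0          
Orwell  | 2          
Tolkien | 1          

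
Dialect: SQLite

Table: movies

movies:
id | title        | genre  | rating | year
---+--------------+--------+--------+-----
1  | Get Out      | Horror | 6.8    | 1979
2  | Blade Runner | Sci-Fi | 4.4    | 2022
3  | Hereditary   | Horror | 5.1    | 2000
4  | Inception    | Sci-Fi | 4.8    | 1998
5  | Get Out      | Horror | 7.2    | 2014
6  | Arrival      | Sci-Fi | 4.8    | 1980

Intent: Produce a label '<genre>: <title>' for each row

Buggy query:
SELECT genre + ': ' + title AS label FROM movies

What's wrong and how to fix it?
Bug: SQLite uses || for string concatenation; + coerces text to numbers (yielding 0)

Fix: Use the || operator for string concatenation

Corrected query:
SELECT genre || ': ' || title AS label FROM movies

Result:
label               
--------------------
Horror: Get Out     
Sci-Fi: Blade Runner
Horror: Hereditary  
Sci-Fi: Inception   
Horror: Get Out     
Sci-Fi: Arrival     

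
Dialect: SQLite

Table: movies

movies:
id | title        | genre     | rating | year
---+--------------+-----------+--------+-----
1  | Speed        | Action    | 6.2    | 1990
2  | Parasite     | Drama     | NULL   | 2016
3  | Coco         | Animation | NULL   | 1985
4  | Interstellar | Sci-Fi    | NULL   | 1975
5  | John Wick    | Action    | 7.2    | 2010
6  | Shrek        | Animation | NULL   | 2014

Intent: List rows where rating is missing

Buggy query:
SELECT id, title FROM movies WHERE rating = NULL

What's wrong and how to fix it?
Bug: '= NULL' is always unknown in SQL three-valued logic, so no rows match

Fix: Use IS NULL to test for NULL

Corrected query:
SELECT id, title FROM movies WHERE rating IS NULL

Result:
id | title       
---+-------------
2  | Parasite    
3  | Coco        
4  | Interstellar
6  | Shrek       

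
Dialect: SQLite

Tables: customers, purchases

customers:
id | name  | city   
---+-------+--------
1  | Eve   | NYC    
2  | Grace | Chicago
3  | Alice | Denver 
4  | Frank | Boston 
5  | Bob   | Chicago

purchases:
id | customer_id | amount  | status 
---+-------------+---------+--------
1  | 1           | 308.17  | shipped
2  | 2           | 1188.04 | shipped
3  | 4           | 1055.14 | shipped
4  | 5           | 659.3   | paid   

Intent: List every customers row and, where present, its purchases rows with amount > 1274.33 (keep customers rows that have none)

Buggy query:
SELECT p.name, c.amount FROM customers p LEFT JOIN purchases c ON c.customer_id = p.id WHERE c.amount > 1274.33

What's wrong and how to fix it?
Bug: A WHERE condition on the right-hand table after LEFT JOIN drops unmatched parents

Fix: Move the right-table condition into the ON clause so unmatched parents are kept

Corrected query:
SELECT p.name, c.amount FROM customers p LEFT JOIN purchases c ON c.customer_id = p.id AND c.amount > 1274.33

Result:
name  | amount
------+-------
Eve   | NULL  
Grace | NULL  
Alice | NULL  
Frank | NULL  
Bob   | NULL  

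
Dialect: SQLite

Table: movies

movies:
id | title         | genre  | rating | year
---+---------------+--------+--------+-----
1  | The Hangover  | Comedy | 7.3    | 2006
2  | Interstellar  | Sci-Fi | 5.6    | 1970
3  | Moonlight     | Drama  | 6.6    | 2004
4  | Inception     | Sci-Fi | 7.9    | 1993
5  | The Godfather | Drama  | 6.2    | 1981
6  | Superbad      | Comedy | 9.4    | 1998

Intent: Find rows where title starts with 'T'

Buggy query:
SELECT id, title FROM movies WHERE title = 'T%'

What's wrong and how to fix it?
Bug: '=' compares the literal string including the % character; pattern matching needs LIKE

Fix: Use LIKE for wildcard pattern matching

Corrected query:
SELECT id, title FROM movies WHERE title LIKE 'T%'

Result:
id | title        
---+--------------
1  | The Hangover 
5  | The Godfather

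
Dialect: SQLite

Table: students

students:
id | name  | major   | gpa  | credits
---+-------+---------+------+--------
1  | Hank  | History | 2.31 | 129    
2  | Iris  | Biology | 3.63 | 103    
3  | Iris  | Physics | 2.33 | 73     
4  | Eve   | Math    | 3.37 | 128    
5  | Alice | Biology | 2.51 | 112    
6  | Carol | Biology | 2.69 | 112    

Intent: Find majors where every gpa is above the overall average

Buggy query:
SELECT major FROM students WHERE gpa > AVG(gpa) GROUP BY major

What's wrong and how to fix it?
Bug: AVG() is an aggregate; it can't sit directly in WHERE

Fix: Compute the overall average in a scalar subquery and compare each group's MIN against it in HAVING

Corrected query:
SELECT major FROM students GROUP BY major HAVING MIN(gpa) > (SELECT AVG(gpa) FROM students)

Result:
major
-----
Math 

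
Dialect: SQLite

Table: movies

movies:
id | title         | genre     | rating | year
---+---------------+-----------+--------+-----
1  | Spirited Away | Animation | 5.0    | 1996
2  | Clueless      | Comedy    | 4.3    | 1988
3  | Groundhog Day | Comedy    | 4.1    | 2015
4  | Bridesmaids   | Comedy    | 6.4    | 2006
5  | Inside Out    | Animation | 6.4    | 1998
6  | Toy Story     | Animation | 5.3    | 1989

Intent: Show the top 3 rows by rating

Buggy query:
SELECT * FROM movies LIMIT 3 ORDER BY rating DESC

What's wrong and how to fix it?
Bug: ORDER BY cannot follow LIMIT; LIMIT is the final clause

Fix: Sort with ORDER BY, then apply LIMIT

Corrected query:
SELECT * FROM movies ORDER BY rating DESC LIMIT 3

Result:
id | title       | genre     | rating | year
---+-------------+-----------+--------+-----
4  | Bridesmaids | Comedy    | 6.4    | 2006
5  | Inside Out  | Animation | 6.4    | 1998
6  | Toy Story   | Animation | 5.3    | 1989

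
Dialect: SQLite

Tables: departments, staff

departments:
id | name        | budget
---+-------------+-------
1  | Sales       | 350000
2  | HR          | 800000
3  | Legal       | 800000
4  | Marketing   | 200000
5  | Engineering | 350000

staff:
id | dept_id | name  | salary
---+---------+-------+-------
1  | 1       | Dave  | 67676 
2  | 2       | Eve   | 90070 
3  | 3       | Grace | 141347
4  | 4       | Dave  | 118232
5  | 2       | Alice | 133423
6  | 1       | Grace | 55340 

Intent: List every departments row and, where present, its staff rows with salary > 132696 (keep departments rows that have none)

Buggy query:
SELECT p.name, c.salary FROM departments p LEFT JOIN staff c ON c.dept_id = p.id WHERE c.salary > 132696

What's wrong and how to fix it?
Bug: A WHERE condition on the right-hand table after LEFT JOIN drops unmatched parents

Fix: Put 'c.salary > 132696' in the JOIN's ON clause instead of WHERE

Corrected query:
SELECT p.name, c.salary FROM departments p LEFT JOIN staff c ON c.dept_id = p.id AND c.salary > 132696

Result:
name        | salary
------------+-------
Sales       | NULL  
HR          | 133423
Legal       | 141347
Marketing   | NULL  
Engineering | NULL  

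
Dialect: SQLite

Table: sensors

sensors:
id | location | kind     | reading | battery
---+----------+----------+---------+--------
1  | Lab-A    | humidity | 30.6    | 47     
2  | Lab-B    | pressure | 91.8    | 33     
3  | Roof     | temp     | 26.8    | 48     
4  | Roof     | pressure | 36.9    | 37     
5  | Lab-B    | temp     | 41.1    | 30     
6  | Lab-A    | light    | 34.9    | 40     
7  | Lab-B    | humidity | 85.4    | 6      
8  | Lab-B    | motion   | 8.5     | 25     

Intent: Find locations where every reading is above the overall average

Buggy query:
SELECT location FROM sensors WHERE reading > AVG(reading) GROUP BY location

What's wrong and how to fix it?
Bug: WHERE evaluates per row before aggregation, so AVG() is unavailable

Fix: Use a subquery for AVG and a HAVING MIN(...) filter so the condition holds for every row in the group

Corrected query:
SELECT location FROM sensors GROUP BY location HAVING MIN(reading) > (SELECT AVG(reading) FROM sensors)

Result:
(no rows)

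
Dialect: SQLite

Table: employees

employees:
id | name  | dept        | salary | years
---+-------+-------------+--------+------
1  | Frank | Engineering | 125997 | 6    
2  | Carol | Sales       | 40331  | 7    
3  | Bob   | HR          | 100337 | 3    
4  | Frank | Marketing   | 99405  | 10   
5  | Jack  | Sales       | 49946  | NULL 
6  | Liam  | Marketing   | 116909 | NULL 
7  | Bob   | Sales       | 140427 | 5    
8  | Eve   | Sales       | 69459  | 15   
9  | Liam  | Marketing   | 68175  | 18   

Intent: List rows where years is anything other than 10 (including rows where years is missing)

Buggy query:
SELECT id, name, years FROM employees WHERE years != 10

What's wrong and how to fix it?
Bug: 'years != 10' is unknown when years is NULL, so NULL rows are silently excluded

Fix: Handle NULL separately with IS NULL alongside the inequality

Corrected query:
SELECT id, name, years FROM employees WHERE years != 10 OR years IS NULL

Result:
id | name  | years
---+-------+------
1  | Frank | 6    
2  | Carol | 7    
3  | Bob   | 3    
5  | Jack  | NULL 
6  | Liam  | NULL 
7  | Bob   | 5    
8  | Eve   | 15   
9  | Liam  | 18   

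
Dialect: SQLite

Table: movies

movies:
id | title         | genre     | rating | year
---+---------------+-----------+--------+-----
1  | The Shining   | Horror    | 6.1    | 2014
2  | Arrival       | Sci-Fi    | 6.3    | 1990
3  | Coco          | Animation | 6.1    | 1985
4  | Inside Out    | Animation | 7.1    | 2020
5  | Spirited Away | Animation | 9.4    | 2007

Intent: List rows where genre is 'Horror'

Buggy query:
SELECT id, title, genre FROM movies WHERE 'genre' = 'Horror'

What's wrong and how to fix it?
Bug: 'genre' in single quotes is a string literal, not the column; the comparison is literal-vs-literal and never true

Fix: Remove the quotes around the column name (or use double quotes for an identifier)

Corrected query:
SELECT id, title, genre FROM movies WHERE genre = 'Horror'

Result:
id | title       | genre 
---+-------------+-------
1  | The Shining | Horror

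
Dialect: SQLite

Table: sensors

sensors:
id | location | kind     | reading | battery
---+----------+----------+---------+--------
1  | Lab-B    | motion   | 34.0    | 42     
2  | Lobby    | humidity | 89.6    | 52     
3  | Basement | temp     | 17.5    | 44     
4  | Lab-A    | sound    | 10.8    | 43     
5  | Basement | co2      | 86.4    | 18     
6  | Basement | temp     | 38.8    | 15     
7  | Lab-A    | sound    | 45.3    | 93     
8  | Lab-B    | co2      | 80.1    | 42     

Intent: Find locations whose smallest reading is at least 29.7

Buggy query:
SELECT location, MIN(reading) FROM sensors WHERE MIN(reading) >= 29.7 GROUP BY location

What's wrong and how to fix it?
Bug: Aggregates like MIN are computed per group after WHERE runs

Fix: Replace WHERE with HAVING after the GROUP BY

Corrected query:
SELECT location, MIN(reading) FROM sensors GROUP BY location HAVING MIN(reading) >= 29.7

Result:
location | MIN(reading)
---------+-------------
Lab-B    | 34          
Lobby    | 89.6        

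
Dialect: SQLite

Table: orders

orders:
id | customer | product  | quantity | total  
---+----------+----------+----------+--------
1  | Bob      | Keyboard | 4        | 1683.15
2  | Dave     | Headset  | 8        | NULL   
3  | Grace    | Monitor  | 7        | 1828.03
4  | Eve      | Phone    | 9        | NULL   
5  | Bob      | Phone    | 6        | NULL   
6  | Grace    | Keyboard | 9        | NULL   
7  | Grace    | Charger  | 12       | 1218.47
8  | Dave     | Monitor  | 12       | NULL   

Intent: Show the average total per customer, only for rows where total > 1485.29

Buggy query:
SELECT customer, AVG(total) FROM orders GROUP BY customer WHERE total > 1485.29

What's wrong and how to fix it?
Bug: Row-level WHERE must come before GROUP BY in the clause order

Fix: Move the WHERE clause before GROUP BY

Corrected query:
SELECT customer, AVG(total) FROM orders WHERE total > 1485.29 GROUP BY customer

Result:
customer | AVG(total)
---------+-----------
Bob      | 1683.15   
Grace    | 1828.03   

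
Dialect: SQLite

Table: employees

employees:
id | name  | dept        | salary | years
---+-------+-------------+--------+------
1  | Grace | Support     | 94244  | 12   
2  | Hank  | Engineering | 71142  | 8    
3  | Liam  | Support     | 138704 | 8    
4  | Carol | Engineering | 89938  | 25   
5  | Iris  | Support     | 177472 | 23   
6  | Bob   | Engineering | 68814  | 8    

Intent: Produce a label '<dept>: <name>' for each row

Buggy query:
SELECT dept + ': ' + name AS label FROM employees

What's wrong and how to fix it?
Bug: SQLite uses || for string concatenation; + coerces text to numbers (yielding 0)

Fix: Replace + with || to concatenate text

Corrected query:
SELECT dept || ': ' || name AS label FROM employees

Result:
label             
------------------
Support: Grace    
Engineering: Hank 
Support: Liam     
Engineering: Carol
Support: Iris     
Engineering: Bob  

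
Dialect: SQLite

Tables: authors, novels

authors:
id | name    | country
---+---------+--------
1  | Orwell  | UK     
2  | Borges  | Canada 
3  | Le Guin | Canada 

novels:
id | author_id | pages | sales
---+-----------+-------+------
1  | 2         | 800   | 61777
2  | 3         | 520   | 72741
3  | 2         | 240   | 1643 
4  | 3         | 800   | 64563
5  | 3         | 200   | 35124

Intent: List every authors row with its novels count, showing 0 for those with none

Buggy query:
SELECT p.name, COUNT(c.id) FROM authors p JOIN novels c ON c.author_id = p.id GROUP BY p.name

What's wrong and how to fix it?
Bug: An inner join excludes parents with zero children

Fix: Switch to LEFT JOIN to retain unmatched parent rows

Corrected query:
SELECT p.name, COUNT(c.id) FROM authors p LEFT JOIN novels c ON c.author_id = p.id GROUP BY p.name

Result:
name    | COUNT(c.id)
--------+------------
Borges  | 2          
Le Guin | 3          
Orwell  | 0          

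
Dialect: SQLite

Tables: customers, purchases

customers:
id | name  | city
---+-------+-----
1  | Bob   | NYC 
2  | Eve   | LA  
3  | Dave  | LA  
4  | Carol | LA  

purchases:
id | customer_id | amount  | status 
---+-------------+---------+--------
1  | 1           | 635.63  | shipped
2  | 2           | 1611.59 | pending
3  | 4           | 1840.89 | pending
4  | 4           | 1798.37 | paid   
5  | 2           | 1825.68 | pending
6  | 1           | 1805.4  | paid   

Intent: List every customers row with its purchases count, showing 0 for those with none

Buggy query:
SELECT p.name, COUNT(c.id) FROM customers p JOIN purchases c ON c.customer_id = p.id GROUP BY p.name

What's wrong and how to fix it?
Bug: An inner join excludes parents with zero children

Fix: Use LEFT JOIN so parents without children still appear (COUNT(c.id) gives 0)

Corrected query:
SELECT p.name, COUNT(c.id) FROM customers p LEFT JOIN purchases c ON c.customer_id = p.id GROUP BY p.name

Result:
name  | COUNT(c.id)
------+------------
Bob   | 2          
Carol | 2          
Dave  | 0          
Eve   | 2          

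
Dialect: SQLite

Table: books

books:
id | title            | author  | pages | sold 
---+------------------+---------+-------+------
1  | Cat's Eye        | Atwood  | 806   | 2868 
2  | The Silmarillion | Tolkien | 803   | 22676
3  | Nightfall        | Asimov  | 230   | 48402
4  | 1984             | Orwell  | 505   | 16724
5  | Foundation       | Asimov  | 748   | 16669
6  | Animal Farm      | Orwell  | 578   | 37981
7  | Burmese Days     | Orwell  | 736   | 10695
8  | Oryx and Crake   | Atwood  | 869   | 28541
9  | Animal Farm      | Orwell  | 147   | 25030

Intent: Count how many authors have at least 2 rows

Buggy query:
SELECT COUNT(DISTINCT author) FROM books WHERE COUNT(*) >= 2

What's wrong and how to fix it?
Bug: COUNT(*) cannot appear in WHERE; the per-group count doesn't exist yet

Fix: Use a subquery that GROUPs and filters with HAVING, then count its rows

Corrected query:
SELECT COUNT(*) FROM (SELECT author FROM books GROUP BY author HAVING COUNT(*) >= 2)

Result:
COUNT(*)
--------
3       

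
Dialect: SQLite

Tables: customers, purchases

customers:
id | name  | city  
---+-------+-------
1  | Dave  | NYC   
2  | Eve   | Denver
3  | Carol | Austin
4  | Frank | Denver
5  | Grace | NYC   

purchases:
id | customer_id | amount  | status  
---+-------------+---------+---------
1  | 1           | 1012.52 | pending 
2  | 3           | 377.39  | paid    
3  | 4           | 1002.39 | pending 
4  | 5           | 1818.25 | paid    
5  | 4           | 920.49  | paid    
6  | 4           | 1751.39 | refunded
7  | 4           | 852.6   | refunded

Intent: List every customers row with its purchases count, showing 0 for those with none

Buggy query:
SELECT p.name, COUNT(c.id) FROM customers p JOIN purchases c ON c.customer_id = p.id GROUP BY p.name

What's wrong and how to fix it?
Bug: An inner join excludes parents with zero children

Fix: Use LEFT JOIN so parents without children still appear (COUNT(c.id) gives 0)

Corrected query:
SELECT p.name, COUNT(c.id) FROM customers p LEFT JOIN purchases c ON c.customer_id = p.id GROUP BY p.name

Result:
name  | COUNT(c.id)
------+------------
Carol | 1          
Dave  | 1          
Eve   | 0          
Frank | 4          
Grace | 1          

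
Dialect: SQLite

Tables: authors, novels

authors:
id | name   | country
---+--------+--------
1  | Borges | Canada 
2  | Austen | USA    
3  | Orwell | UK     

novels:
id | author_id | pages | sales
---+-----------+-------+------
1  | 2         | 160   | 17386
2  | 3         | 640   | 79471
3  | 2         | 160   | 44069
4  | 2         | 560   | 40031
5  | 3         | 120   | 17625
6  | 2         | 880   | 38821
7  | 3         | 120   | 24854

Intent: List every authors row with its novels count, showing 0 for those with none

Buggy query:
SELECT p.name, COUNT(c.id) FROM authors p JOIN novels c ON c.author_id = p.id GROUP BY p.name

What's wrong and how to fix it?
Bug: An inner join excludes parents with zero children

Fix: Use LEFT JOIN so parents without children still appear (COUNT(c.id) gives 0)

Corrected query:
SELECT p.name, COUNT(c.id) FROM authors p LEFT JOIN novels c ON c.author_id = p.id GROUP BY p.name

Result:
name   | COUNT(c.id)
-------+------------
Austen | 4          
Borges | 0          
Orwell | 3          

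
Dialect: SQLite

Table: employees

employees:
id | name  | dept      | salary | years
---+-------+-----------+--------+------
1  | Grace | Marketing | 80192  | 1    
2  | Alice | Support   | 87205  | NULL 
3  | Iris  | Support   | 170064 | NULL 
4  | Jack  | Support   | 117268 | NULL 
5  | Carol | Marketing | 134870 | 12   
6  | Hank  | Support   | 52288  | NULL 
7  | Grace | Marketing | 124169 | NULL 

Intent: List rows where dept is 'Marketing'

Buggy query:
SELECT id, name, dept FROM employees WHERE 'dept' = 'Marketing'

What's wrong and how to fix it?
Bug: Single quotes denote string literals in SQL; the column name is being compared as a constant string

Fix: Reference the column as dept without single quotes

Corrected query:
SELECT id, name, dept FROM employees WHERE dept = 'Marketing'

Result:
id | name  | dept     
---+-------+----------
1  | Grace | Marketing
5  | Carol | Marketing
7  | Grace | Marketing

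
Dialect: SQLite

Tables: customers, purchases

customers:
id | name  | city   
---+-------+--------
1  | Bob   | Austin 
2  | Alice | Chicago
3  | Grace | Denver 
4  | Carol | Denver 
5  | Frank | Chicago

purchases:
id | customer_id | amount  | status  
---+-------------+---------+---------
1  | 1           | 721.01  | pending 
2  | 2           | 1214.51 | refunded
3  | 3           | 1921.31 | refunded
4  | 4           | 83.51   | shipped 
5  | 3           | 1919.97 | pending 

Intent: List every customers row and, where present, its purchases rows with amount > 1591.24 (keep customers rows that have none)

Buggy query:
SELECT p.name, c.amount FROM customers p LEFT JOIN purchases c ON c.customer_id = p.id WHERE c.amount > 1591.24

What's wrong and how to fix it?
Bug: A WHERE condition on the right-hand table after LEFT JOIN drops unmatched parents

Fix: Put 'c.amount > 1591.24' in the JOIN's ON clause instead of WHERE

Corrected query:
SELECT p.name, c.amount FROM customers p LEFT JOIN purchases c ON c.customer_id = p.id AND c.amount > 1591.24

Result:
name  | amount 
------+--------
Bob   | NULL   
Alice | NULL   
Grace | 1919.97
Grace | 1921.31
Carol | NULL   
Frank | NULL   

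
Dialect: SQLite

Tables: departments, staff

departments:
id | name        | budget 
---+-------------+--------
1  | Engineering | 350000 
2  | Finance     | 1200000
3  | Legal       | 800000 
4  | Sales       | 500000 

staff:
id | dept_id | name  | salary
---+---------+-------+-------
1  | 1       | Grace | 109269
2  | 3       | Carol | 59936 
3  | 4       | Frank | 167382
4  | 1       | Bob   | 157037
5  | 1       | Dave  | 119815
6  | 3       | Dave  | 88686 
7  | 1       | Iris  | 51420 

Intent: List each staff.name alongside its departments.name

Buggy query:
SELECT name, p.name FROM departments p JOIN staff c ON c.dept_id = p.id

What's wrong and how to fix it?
Bug: 'name' exists in both joined tables, so the database can't tell which one is meant

Fix: Qualify the column with its table alias (c.name)

Corrected query:
SELECT c.name, p.name FROM departments p JOIN staff c ON c.dept_id = p.id

Result:
name  | name       
------+------------
Grace | Engineering
Carol | Legal      
Frank | Sales      
Bob   | Engineering
Dave  | Engineering
Dave  | Legal      
Iris  | Engineering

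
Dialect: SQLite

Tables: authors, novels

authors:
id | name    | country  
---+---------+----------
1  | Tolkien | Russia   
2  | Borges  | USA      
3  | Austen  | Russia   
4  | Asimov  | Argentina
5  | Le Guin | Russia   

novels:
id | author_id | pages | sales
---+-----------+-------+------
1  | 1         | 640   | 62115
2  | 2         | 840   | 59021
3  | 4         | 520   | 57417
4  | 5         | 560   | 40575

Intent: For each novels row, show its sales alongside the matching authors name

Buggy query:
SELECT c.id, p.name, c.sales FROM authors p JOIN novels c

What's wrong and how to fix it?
Bug: Missing join condition: each novels row is matched to all authors rows instead of just its own

Fix: Specify the join condition linking the foreign key to the parent id

Corrected query:
SELECT c.id, p.name, c.sales FROM authors p JOIN novels c ON c.author_id = p.id

Result:
id | name    | sales
---+---------+------
1  | Tolkien | 62115
2  | Borges  | 59021
3  | Asimov  | 57417
4  | Le Guin | 40575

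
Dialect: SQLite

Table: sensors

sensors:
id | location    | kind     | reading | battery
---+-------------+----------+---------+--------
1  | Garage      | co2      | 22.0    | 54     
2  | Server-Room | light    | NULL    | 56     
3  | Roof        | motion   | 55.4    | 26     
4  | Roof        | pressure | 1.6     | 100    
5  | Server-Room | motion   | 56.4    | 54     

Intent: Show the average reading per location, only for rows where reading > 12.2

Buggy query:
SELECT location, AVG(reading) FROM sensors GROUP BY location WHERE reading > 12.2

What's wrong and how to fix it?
Bug: Row-level WHERE must come before GROUP BY in the clause order

Fix: Move the WHERE clause before GROUP BY

Corrected query:
SELECT location, AVG(reading) FROM sensors WHERE reading > 12.2 GROUP BY location

Result:
location    | AVG(reading)
------------+-------------
Garage      | 22          
Roof        | 55.4        
Server-Room | 56.4        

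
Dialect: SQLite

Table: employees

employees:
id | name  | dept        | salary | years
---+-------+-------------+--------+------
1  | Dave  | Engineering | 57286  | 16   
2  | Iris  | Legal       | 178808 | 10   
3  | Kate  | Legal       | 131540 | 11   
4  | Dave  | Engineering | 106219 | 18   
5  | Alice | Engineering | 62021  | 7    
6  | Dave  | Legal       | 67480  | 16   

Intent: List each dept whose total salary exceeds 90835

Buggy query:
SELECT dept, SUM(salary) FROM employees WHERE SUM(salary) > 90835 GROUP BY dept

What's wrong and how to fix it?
Bug: SUM(salary) is an aggregate, but WHERE filters rows before aggregation

Fix: Move the aggregate condition to a HAVING clause

Corrected query:
SELECT dept, SUM(salary) FROM employees GROUP BY dept HAVING SUM(salary) > 90835

Result:
dept        | SUM(salary)
------------+------------
Engineering | 225526     
Legal       | 377828     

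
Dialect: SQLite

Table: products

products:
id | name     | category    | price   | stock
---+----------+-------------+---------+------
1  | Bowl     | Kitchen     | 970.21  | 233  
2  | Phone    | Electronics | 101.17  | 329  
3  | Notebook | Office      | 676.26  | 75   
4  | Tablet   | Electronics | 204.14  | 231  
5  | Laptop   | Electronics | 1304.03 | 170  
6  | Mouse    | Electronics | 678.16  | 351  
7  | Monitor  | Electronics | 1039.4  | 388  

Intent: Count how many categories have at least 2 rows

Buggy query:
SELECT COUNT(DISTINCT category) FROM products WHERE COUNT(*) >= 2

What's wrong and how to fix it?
Bug: COUNT(*) cannot appear in WHERE; the per-group count doesn't exist yet

Fix: Use a subquery that GROUPs and filters with HAVING, then count its rows

Corrected query:
SELECT COUNT(*) FROM (SELECT category FROM products GROUP BY category HAVING COUNT(*) >= 2)

Result:
COUNT(*)
--------
1       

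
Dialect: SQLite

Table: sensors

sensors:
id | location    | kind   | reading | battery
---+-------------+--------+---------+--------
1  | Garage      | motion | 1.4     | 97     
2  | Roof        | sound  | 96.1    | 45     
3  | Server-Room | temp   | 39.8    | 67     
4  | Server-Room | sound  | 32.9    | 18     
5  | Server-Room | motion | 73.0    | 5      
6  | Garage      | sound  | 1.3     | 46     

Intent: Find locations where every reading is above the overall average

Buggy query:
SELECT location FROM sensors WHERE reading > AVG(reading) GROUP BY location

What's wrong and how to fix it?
Bug: WHERE evaluates per row before aggregation, so AVG() is unavailable

Fix: Use a subquery for AVG and a HAVING MIN(...) filter so the condition holds for every row in the group

Corrected query:
SELECT location FROM sensors GROUP BY location HAVING MIN(reading) > (SELECT AVG(reading) FROM sensors)

Result:
location
--------
Roof    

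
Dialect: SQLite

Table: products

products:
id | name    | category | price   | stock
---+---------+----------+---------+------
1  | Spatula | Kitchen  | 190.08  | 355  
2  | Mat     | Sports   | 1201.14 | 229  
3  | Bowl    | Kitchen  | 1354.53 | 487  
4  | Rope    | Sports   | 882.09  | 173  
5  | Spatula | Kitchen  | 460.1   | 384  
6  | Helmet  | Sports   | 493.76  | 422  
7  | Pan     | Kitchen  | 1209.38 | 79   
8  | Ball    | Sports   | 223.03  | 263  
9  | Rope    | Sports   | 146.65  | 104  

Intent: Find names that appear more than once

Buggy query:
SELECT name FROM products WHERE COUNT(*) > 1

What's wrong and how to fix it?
Bug: WHERE can't reference COUNT(*); aggregates are computed after WHERE

Fix: GROUP BY name, then filter groups with HAVING COUNT(*) > 1

Corrected query:
SELECT name FROM products GROUP BY name HAVING COUNT(*) > 1

Result:
name   
-------
Rope   
Spatula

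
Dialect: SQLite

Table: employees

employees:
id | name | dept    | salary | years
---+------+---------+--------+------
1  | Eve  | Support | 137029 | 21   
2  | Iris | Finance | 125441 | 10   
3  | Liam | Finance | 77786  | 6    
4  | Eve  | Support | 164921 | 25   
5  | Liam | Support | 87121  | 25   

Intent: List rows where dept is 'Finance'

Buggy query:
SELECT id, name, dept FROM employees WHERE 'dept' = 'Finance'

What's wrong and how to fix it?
Bug: Single quotes denote string literals in SQL; the column name is being compared as a constant string

Fix: Remove the quotes around the column name (or use double quotes for an identifier)

Corrected query:
SELECT id, name, dept FROM employees WHERE dept = 'Finance'

Result:
id | name | dept   
---+------+--------
2  | Iris | Finance
3  | Liam | Finance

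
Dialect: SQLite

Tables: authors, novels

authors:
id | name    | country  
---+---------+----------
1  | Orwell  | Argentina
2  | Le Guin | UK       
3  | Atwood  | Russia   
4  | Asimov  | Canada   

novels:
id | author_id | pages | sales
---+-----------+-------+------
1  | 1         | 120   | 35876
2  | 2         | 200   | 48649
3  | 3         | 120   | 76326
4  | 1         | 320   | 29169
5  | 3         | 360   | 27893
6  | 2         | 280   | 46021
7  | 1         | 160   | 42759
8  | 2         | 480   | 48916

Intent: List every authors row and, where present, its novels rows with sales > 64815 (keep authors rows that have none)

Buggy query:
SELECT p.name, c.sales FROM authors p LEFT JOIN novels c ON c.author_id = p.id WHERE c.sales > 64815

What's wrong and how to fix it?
Bug: Filtering c.sales in WHERE discards the NULL rows produced by LEFT JOIN, turning it into an inner join

Fix: Put 'c.sales > 64815' in the JOIN's ON clause instead of WHERE

Corrected query:
SELECT p.name, c.sales FROM authors p LEFT JOIN novels c ON c.author_id = p.id AND c.sales > 64815

Result:
name    | sales
--------+------
Orwell  | NULL 
Le Guin | NULL 
Atwood  | 76326
Asimov  | NULL 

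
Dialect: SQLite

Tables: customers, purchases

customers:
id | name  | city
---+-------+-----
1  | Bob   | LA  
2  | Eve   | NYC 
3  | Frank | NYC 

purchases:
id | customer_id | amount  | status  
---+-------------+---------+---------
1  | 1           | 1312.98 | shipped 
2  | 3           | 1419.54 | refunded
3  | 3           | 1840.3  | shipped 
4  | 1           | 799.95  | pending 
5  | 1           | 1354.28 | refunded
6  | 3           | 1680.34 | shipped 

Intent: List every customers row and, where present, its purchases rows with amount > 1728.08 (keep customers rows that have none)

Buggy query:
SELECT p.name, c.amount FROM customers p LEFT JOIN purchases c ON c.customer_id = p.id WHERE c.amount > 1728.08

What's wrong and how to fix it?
Bug: A WHERE condition on the right-hand table after LEFT JOIN drops unmatched parents

Fix: Move the right-table condition into the ON clause so unmatched parents are kept

Corrected query:
SELECT p.name, c.amount FROM customers p LEFT JOIN purchases c ON c.customer_id = p.id AND c.amount > 1728.08

Result:
name  | amount
------+-------
Bob   | NULL  
Eve   | NULL  
Frank | 1840.3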